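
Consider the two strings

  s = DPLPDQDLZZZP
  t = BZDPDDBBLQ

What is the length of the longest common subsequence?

Match D at s[1]=t[3], then P at s[4]=t[4], then D at s[5]=t[5], then D at s[7]=t[6], then L at s[8]=t[9] — 5 characters in the same relative order in both. Since dp[12][10] = 5, nothing longer is possible.

5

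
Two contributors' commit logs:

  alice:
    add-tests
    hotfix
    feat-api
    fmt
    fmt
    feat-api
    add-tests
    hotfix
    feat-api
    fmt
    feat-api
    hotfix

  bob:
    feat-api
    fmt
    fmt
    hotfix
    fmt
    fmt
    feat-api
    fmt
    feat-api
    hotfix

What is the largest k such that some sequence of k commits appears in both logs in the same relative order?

8

One common subsequence of length 8: feat-api (alice #3, bob #1); then fmt (alice #4, bob #2); then fmt (alice #5, bob #3); then hotfix (alice #8, bob #4); then feat-api (alice #9, bob #7); then fmt (alice #10, bob #8); then feat-api (alice #11, bob #9); then hotfix (alice #12, bob #10). The LCS DP gives dp[12][10] = 8, so this is optimal.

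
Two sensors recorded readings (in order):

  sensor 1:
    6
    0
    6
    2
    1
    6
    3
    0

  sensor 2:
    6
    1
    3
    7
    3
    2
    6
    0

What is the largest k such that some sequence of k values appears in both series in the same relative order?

Let dp[i][j] be the LCS length of the first i values of sensor 1 and the first j values of sensor 2. dp[i][j] = dp[i-1][j-1]+1 when the i-th and j-th values match, else max(dp[i-1][j], dp[i][j-1]).
    ·  6  1  3  7  3  2  6  0
 ·  0  0  0  0  0  0  0  0  0
 6  0  1  1  1  1  1  1  1  1
 0  0  1  1  1  1  1  1  1  2
 6  0  1  1  1  1  1  1  2  2
 2  0  1  1  1  1  1  2  2  2
 1  0  1  2  2  2  2  2  2  2
 6  0  1  2  2  2  2  2  3  3
 3  0  1  2  3  3  3  3  3  3
 0  0  1  2  3  3  3  3  3  4
dp[8][8] = 4. One LCS (by backtracking along matches): 6, 2, 6, 0.

4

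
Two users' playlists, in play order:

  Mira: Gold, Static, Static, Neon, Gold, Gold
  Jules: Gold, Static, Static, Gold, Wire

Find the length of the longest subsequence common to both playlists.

One common subsequence of length 4: Gold [1,1]; then Static [2,2]; then Static [3,3]; then Gold [5,4]. Since dp[6][5] = 4, nothing longer is possible.

4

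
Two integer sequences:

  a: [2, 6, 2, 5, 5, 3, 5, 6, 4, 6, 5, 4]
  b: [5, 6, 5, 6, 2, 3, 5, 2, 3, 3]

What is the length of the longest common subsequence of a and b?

Let dp[i][j] be the LCS length of the first i values of a and the first j values of b. dp[i][j] = dp[i-1][j-1]+1 when the i-th and j-th values match, else max(dp[i-1][j], dp[i][j-1]).
    ·  5  6  5  6  2  3  5  2  3  3
 ·  0  0  0  0  0  0  0  0  0  0  0
 2  0  0  0  0  0  1  1  1  1  1  1
 6  0  0  1  1  1  1  1  1  1  1  1
 2  0  0  1  1  1  2  2  2  2  2  2
 5  0  1  1  2  2  2  2  3  3  3  3
 5  0  1  1  2  2  2  2  3  3  3  3
 3  0  1  1  2  2  2  3  3  3  4  4
 5  0  1  1  2  2  2  3  4  4  4  4
 6  0  1  2  2  3  3  3  4  4  4  4
 4  0  1  2  2  3  3  3  4  4  4  4
 6  0  1  2  2  3  3  3  4  4  4  4
 5  0  1  2  3  3  3  3  4  4  4  4
 4  0  1  2  3  3  3  3  4  4  4  4
dp[12][10] = 4. One LCS (by backtracking along matches): 6, 2, 5, 3.

4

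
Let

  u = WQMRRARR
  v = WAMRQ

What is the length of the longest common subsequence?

Pick W at u[1]=v[1], M at u[3]=v[3], R at u[4]=v[4]; all 3 characters appear in both, in order. Since dp[8][5] = 3, nothing longer is possible.

3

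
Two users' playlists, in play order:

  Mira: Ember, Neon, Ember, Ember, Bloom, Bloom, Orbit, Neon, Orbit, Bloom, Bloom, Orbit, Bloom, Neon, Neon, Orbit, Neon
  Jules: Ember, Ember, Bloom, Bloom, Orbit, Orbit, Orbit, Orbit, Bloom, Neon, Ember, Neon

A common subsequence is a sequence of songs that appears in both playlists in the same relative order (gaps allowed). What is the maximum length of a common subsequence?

Match Ember [3,1], Ember [4,2], Bloom [5,3], Bloom [6,4], Orbit [7,6], Orbit [9,7], Orbit [12,8], Bloom [13,9], Neon [14,10], Neon [17,12] — 10 songs in the same relative order in both. Since dp[17][12] = 10, nothing longer is possible.

10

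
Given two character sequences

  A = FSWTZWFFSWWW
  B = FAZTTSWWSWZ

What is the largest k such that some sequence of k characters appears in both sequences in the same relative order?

6

Taking F (A #1, B #1) → S (A #2, B #6) → W (A #3, B #7) → W (A #6, B #8) → S (A #9, B #9) → W (A #10, B #10) gives a common subsequence of length 6. dp[12][11] = 6 confirms this is the maximum.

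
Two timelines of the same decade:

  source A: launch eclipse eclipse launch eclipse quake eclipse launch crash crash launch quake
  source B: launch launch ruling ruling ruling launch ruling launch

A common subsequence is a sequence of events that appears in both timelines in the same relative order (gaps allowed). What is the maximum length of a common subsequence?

Taking launch (source A #1, source B #1); then launch (source A #4, source B #2); then launch (source A #8, source B #6); then launch (source A #11, source B #8) gives a common subsequence of length 4. The LCS DP gives dp[12][8] = 4, so this is optimal.

4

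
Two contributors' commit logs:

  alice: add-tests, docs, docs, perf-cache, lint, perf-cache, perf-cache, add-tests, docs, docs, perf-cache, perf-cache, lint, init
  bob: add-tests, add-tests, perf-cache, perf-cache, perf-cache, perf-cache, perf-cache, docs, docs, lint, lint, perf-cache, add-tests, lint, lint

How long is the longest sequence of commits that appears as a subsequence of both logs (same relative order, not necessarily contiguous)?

8

Pick add-tests [1,2] → perf-cache [4,5] → perf-cache [6,6] → perf-cache [7,7] → docs [9,8] → docs [10,9] → perf-cache [11,12] → lint [13,15]; all 8 commits appear in both, in order. The LCS DP gives dp[14][15] = 8, so this is optimal.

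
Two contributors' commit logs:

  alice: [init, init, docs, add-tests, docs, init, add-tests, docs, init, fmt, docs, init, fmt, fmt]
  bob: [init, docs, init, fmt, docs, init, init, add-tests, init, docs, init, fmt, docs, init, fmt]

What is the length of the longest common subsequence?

11

Pick init [1,1] → init [2,3] → docs [3,5] → add-tests [4,8] → init [6,9] → docs [8,10] → init [9,11] → fmt [10,12] → docs [11,13] → init [12,14] → fmt [14,15]; all 11 commits appear in both, in order, and the DP table's final entry dp[14][15] is also 11, so no common subsequence is longer.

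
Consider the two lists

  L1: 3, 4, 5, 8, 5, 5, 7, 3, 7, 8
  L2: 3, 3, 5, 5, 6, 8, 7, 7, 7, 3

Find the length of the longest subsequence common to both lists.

5

Let dp[i][j] be the LCS length of the first i values of L1 and the first j values of L2. dp[i][j] = dp[i-1][j-1]+1 when the i-th and j-th values match, else max(dp[i-1][j], dp[i][j-1]).
    ·  3  3  5  5  6  8  7  7  7  3
 ·  0  0  0  0  0  0  0  0  0  0  0
 3  0  1  1  1  1  1  1  1  1  1  1
 4  0  1  1  1  1  1  1  1  1  1  1
 5  0  1  1  2  2  2  2  2  2  2  2
 8  0  1  1  2  2  2  3  3  3  3  3
 5  0  1  1  2  3  3  3  3  3  3  3
 5  0  1  1  2  3  3  3  3  3  3  3
 7  0  1  1  2  3  3  3  4  4  4  4
 3  0  1  2  2  3  3  3  4  4  4  5
 7  0  1  2  2  3  3  3  4  5  5  5
 8  0  1  2  2  3  3  4  4  5  5  5
dp[10][10] = 5. One LCS (by backtracking along matches): 3, 5, 8, 7, 3.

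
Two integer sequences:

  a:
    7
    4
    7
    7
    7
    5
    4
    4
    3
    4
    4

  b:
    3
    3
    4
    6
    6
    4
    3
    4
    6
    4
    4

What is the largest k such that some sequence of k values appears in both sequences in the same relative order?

Let dp[i][j] be the LCS length of the first i values of a and the first j values of b. dp[i][j] = dp[i-1][j-1]+1 when the i-th and j-th values match, else max(dp[i-1][j], dp[i][j-1]).
    ·  3  3  4  6  6  4  3  4  6  4  4
 ·  0  0  0  0  0  0  0  0  0  0  0  0
 7  0  0  0  0  0  0  0  0  0  0  0  0
 4  0  0  0  1  1  1  1  1  1  1  1  1
 7  0  0  0  1  1  1  1  1  1  1  1  1
 7  0  0  0  1  1  1  1  1  1  1  1  1
 7  0  0  0  1  1  1  1  1  1  1  1  1
 5  0  0  0  1  1  1  1  1  1  1  1  1
 4  0  0  0  1  1  1  2  2  2  2  2  2
 4  0  0  0  1  1  1  2  2  3  3  3  3
 3  0  1  1  1  1  1  2  3  3  3  3  3
 4  0  1  1  2  2  2  2  3  4  4  4  4
 4  0  1  1  2  2  2  3  3  4  4  5  5
dp[11][11] = 5. One LCS (by backtracking along matches): 4, 4, 4, 4, 4.

5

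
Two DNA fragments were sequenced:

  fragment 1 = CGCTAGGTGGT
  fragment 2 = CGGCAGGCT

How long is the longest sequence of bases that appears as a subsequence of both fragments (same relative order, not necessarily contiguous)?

Let dp[i][j] be the LCS length of the first i bases of fragment 1 and the first j bases of fragment 2. dp[i][j] = dp[i-1][j-1]+1 when the i-th and j-th bases match, else max(dp[i-1][j], dp[i][j-1]).
    ·  C  G  G  C  A  G  G  C  T
 ·  0  0  0  0  0  0  0  0  0  0
 C  0  1  1  1  1  1  1  1  1  1
 G  0  1  2  2  2  2  2  2  2  2
 C  0  1  2  2  3  3  3  3  3  3
 T  0  1  2  2  3  3  3  3  3  4
 A  0  1  2  2  3  4  4  4  4  4
 G  0  1  2  3  3  4  5  5  5  5
 G  0  1  2  3  3  4  5  6  6  6
 T  0  1  2  3  3  4  5  6  6  7
 G  0  1  2  3  3  4  5  6  6  7
 G  0  1  2  3  3  4  5  6  6  7
 T  0  1  2  3  3  4  5  6  6  7
dp[11][9] = 7. One LCS (by backtracking along matches): CGCAGGT.

7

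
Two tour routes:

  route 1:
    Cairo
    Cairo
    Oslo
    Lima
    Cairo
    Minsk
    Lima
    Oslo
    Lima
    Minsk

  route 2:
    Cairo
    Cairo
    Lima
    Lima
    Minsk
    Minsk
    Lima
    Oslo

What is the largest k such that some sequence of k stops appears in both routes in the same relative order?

Pick Cairo at route 1[1]=route 2[1], Cairo at route 1[2]=route 2[2], Lima at route 1[4]=route 2[4], Minsk at route 1[6]=route 2[6], Lima at route 1[7]=route 2[7], Oslo at route 1[8]=route 2[8]; all 6 stops appear in both, in order. Since dp[10][8] = 6, nothing longer is possible.

6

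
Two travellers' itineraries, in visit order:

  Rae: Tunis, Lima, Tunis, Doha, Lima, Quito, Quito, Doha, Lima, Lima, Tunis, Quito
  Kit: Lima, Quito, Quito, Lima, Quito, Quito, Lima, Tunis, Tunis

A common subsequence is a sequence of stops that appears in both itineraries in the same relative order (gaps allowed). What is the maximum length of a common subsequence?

Taking Lima at Rae[2]=Kit[1] → Lima at Rae[5]=Kit[4] → Quito at Rae[6]=Kit[5] → Quito at Rae[7]=Kit[6] → Lima at Rae[9]=Kit[7] → Tunis at Rae[11]=Kit[9] gives a common subsequence of length 6. The LCS DP gives dp[12][9] = 6, so this is optimal.

6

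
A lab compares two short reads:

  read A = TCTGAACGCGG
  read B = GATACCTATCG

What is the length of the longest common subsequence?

Match T at read A[1]=read B[3], C at read A[2]=read B[6], T at read A[3]=read B[7], A at read A[5]=read B[8], C at read A[9]=read B[10], G at read A[11]=read B[11] — 6 bases in the same relative order in both. dp[11][11] = 6 confirms this is the maximum.

6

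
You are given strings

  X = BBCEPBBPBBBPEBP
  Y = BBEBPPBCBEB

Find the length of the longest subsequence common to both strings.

Taking B (X #1, Y #1), then B (X #2, Y #2), then E (X #4, Y #3), then P (X #5, Y #5), then P (X #8, Y #6), then B (X #9, Y #7), then B (X #11, Y #9), then E (X #13, Y #10), then B (X #14, Y #11) gives a common subsequence of length 9. The LCS DP gives dp[15][11] = 9, so this is optimal.

9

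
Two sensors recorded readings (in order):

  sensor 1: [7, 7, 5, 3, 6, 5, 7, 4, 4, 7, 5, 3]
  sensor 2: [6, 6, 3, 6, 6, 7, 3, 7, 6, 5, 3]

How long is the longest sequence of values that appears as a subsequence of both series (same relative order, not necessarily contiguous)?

Let dp[i][j] be the LCS length of the first i values of sensor 1 and the first j values of sensor 2. dp[i][j] = dp[i-1][j-1]+1 when the i-th and j-th values match, else max(dp[i-1][j], dp[i][j-1]).
    ·  6  6  3  6  6  7  3  7  6  5  3
 ·  0  0  0  0  0  0  0  0  0  0  0  0
 7  0  0  0  0  0  0  1  1  1  1  1  1
 7  0  0  0  0  0  0  1  1  2  2  2  2
 5  0  0  0  0  0  0  1  1  2  2  3  3
 3  0  0  0  1  1  1  1  2  2  2  3  4
 6  0  1  1  1  2  2  2  2  2  3  3  4
 5  0  1  1  1  2  2  2  2  2  3  4  4
 7  0  1  1  1  2  2  3  3  3  3  4  4
 4  0  1  1  1  2  2  3  3  3  3  4  4
 4  0  1  1  1  2  2  3  3  3  3  4  4
 7  0  1  1  1  2  2  3  3  4  4  4  4
 5  0  1  1  1  2  2  3  3  4  4  5  5
 3  0  1  1  2  2  2  3  4  4  4  5  6
dp[12][11] = 6. One LCS (by backtracking along matches): 3, 6, 7, 7, 5, 3.

6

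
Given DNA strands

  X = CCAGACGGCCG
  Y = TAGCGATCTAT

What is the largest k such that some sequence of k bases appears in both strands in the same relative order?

5

Taking A (X #3, Y #2), then G (X #4, Y #3), then C (X #6, Y #4), then G (X #7, Y #5), then C (X #9, Y #8) gives a common subsequence of length 5. Since dp[11][11] = 5, nothing longer is possible.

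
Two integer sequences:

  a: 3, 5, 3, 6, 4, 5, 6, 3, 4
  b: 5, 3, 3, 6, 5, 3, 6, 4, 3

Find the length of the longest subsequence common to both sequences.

6

Match 3 [1,3] → 5 [2,5] → 3 [3,6] → 6 [4,7] → 4 [5,8] → 3 [8,9] — 6 values in the same relative order in both. The LCS DP gives dp[9][9] = 6, so this is optimal.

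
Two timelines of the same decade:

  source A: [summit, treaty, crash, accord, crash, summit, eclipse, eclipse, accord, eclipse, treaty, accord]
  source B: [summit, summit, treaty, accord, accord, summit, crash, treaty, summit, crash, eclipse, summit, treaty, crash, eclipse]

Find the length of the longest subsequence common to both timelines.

Taking summit [1,2], then treaty [2,3], then accord [4,5], then crash [5,7], then summit [6,9], then eclipse [7,11], then eclipse [10,15] gives a common subsequence of length 7. Since dp[12][15] = 7, nothing longer is possible.

7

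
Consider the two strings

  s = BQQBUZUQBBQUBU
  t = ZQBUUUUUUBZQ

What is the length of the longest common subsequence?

6

Pick Q (s #3, t #2) → B (s #4, t #3) → U (s #5, t #8) → U (s #7, t #9) → B (s #9, t #10) → Q (s #11, t #12); all 6 characters appear in both, in order. Since dp[14][12] = 6, nothing longer is possible.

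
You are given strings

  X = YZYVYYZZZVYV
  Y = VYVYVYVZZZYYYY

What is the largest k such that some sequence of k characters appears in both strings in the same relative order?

Taking Y (X #1, Y #2), then Y (X #3, Y #4), then V (X #4, Y #5), then Y (X #5, Y #6), then Z (X #7, Y #8), then Z (X #8, Y #9), then Z (X #9, Y #10), then Y (X #11, Y #14) gives a common subsequence of length 8. The LCS DP gives dp[12][14] = 8, so this is optimal.

8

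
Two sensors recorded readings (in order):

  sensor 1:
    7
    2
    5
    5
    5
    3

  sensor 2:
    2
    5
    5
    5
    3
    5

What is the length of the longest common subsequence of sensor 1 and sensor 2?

5

Pick 2 (sensor 1 #2, sensor 2 #1); then 5 (sensor 1 #3, sensor 2 #2); then 5 (sensor 1 #4, sensor 2 #3); then 5 (sensor 1 #5, sensor 2 #4); then 3 (sensor 1 #6, sensor 2 #5); all 5 values appear in both, in order. Since dp[6][6] = 5, nothing longer is possible.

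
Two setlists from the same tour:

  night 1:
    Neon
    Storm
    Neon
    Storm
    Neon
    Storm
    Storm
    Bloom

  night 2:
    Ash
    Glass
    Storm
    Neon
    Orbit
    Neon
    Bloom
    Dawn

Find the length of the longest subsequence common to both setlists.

Pick Storm (night 1 #2, night 2 #3); then Neon (night 1 #3, night 2 #4); then Neon (night 1 #5, night 2 #6); then Bloom (night 1 #8, night 2 #7); all 4 songs appear in both, in order. dp[8][8] = 4 confirms this is the maximum.

4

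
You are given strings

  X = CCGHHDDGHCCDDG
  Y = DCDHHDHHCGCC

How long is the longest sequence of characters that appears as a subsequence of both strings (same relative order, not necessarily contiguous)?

7

Pick C (X #1, Y #2), then H (X #4, Y #4), then H (X #5, Y #5), then D (X #6, Y #6), then G (X #8, Y #10), then C (X #10, Y #11), then C (X #11, Y #12); all 7 characters appear in both, in order, and the DP table's final entry dp[14][12] is also 7, so no common subsequence is longer.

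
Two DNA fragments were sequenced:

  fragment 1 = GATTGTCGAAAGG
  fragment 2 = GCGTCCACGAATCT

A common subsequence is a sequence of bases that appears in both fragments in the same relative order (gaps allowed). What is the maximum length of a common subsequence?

Taking G [1,1] → G [5,3] → T [6,4] → C [7,8] → G [8,9] → A [9,10] → A [10,11] gives a common subsequence of length 7, and the DP table's final entry dp[13][14] is also 7, so no common subsequence is longer.

7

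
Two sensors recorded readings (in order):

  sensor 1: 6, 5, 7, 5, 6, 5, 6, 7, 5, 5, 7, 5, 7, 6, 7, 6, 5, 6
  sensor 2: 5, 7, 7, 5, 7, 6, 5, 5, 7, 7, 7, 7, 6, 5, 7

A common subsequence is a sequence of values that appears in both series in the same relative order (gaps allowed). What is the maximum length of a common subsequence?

11

Match 5 at sensor 1[2]=sensor 2[1], 7 at sensor 1[3]=sensor 2[3], 5 at sensor 1[4]=sensor 2[4], 6 at sensor 1[5]=sensor 2[6], 5 at sensor 1[6]=sensor 2[8], 7 at sensor 1[8]=sensor 2[9], 7 at sensor 1[11]=sensor 2[10], 7 at sensor 1[13]=sensor 2[11], 7 at sensor 1[15]=sensor 2[12], 6 at sensor 1[16]=sensor 2[13], 5 at sensor 1[17]=sensor 2[14] — 11 values in the same relative order in both. dp[18][15] = 11 confirms this is the maximum.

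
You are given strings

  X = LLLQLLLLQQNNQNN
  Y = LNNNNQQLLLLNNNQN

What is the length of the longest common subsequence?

10

One common subsequence of length 10: L [1,1] → Q [4,7] → L [5,8] → L [6,9] → L [7,10] → L [8,11] → N [11,13] → N [12,14] → Q [13,15] → N [15,16], and the DP table's final entry dp[15][16] is also 10, so no common subsequence is longer.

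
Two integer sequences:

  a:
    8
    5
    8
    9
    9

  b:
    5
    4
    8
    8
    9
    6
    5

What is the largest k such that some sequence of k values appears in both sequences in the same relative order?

3

Let dp[i][j] be the LCS length of the first i values of a and the first j values of b. dp[i][j] = dp[i-1][j-1]+1 when the i-th and j-th values match, else max(dp[i-1][j], dp[i][j-1]).
    ·  5  4  8  8  9  6  5
 ·  0  0  0  0  0  0  0  0
 8  0  0  0  1  1  1  1  1
 5  0  1  1  1  1  1  1  2
 8  0  1  1  2  2  2  2  2
 9  0  1  1  2  2  3  3  3
 9  0  1  1  2  2  3  3  3
dp[5][7] = 3. One LCS (by backtracking along matches): 8, 8, 9.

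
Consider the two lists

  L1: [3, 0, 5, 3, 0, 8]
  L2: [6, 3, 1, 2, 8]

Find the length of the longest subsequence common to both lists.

2

Let dp[i][j] be the LCS length of the first i values of L1 and the first j values of L2. dp[i][j] = dp[i-1][j-1]+1 when the i-th and j-th values match, else max(dp[i-1][j], dp[i][j-1]).
    ·  6  3  1  2  8
 ·  0  0  0  0  0  0
 3  0  0  1  1  1  1
 0  0  0  1  1  1  1
 5  0  0  1  1  1  1
 3  0  0  1  1  1  1
 0  0  0  1  1  1  1
 8  0  0  1  1  1  2
dp[6][5] = 2. One LCS (by backtracking along matches): 3, 8.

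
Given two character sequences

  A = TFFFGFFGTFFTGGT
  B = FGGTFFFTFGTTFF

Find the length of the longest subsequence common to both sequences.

Taking T (A #1, B #4), then F (A #2, B #5), then F (A #3, B #6), then F (A #4, B #7), then F (A #7, B #9), then G (A #8, B #10), then T (A #9, B #12), then F (A #10, B #13), then F (A #11, B #14) gives a common subsequence of length 9. The LCS DP gives dp[15][14] = 9, so this is optimal.

9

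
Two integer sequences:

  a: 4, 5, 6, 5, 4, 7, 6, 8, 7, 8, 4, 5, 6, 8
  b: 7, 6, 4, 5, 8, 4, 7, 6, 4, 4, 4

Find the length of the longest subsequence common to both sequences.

Pick 4 (a #1, b #3); then 5 (a #2, b #4); then 4 (a #5, b #6); then 7 (a #6, b #7); then 6 (a #7, b #8); then 4 (a #11, b #11); all 6 values appear in both, in order. The LCS DP gives dp[14][11] = 6, so this is optimal.

6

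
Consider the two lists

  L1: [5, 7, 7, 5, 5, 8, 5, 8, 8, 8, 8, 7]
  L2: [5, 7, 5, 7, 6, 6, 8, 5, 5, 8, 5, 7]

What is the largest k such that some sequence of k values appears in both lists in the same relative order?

8

Match 5 (L1 #1, L2 #1), 7 (L1 #2, L2 #2), 7 (L1 #3, L2 #4), 5 (L1 #4, L2 #8), 5 (L1 #5, L2 #9), 8 (L1 #6, L2 #10), 5 (L1 #7, L2 #11), 7 (L1 #12, L2 #12) — 8 values in the same relative order in both. Since dp[12][12] = 8, nothing longer is possible.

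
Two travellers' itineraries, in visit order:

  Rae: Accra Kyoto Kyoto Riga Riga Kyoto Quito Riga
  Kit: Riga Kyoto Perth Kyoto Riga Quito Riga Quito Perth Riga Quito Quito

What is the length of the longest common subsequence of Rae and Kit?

6

Pick Kyoto [2,2], Kyoto [3,4], Riga [4,5], Riga [5,7], Quito [7,8], Riga [8,10]; all 6 stops appear in both, in order. dp[8][12] = 6 confirms this is the maximum.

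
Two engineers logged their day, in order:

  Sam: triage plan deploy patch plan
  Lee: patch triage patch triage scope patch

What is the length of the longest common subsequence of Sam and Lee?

Pick triage [1,4]; then patch [4,6]; all 2 tasks appear in both, in order. dp[5][6] = 2 confirms this is the maximum.

2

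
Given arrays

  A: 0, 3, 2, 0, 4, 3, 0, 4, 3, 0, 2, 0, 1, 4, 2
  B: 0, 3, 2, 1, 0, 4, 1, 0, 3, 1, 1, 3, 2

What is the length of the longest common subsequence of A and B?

9

One common subsequence of length 9: 0 [1,1] → 3 [2,2] → 2 [3,3] → 0 [4,5] → 4 [5,6] → 0 [7,8] → 3 [9,9] → 1 [13,11] → 2 [15,13]. The LCS DP gives dp[15][13] = 9, so this is optimal.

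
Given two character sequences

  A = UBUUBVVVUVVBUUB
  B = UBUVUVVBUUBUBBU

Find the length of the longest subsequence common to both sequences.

Pick U at A[1]=B[1], B at A[2]=B[2], U at A[4]=B[3], V at A[8]=B[4], U at A[9]=B[5], V at A[10]=B[6], V at A[11]=B[7], B at A[12]=B[8], U at A[13]=B[10], U at A[14]=B[12], B at A[15]=B[14]; all 11 characters appear in both, in order. The LCS DP gives dp[15][15] = 11, so this is optimal.

11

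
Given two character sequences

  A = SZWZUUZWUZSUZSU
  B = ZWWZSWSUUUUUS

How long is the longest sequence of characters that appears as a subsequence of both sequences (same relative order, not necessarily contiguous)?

8

Taking Z at A[2]=B[1], then W at A[3]=B[3], then Z at A[4]=B[4], then U at A[5]=B[9], then U at A[6]=B[10], then U at A[9]=B[11], then U at A[12]=B[12], then S at A[14]=B[13] gives a common subsequence of length 8. Since dp[15][13] = 8, nothing longer is possible.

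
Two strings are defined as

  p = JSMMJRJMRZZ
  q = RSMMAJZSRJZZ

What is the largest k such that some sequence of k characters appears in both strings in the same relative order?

Let dp[i][j] be the LCS length of the first i characters of p and the first j characters of q. dp[i][j] = dp[i-1][j-1]+1 when the i-th and j-th characters match, else max(dp[i-1][j], dp[i][j-1]).
    ·  R  S  M  M  A  J  Z  S  R  J  Z  Z
 ·  0  0  0  0  0  0  0  0  0  0  0  0  0
 J  0  0  0  0  0  0  1  1  1  1  1  1  1
 S  0  0  1  1  1  1  1  1  2  2  2  2  2
 M  0  0  1  2  2  2  2  2  2  2  2  2  2
 M  0  0  1  2  3  3  3  3  3  3  3  3  3
 J  0  0  1  2  3  3  4  4  4  4  4  4  4
 R  0  1  1  2  3  3  4  4  4  5  5  5  5
 J  0  1  1  2  3  3  4  4  4  5  6  6  6
 M  0  1  1  2  3  3  4  4  4  5  6  6  6
 R  0  1  1  2  3  3  4  4  4  5  6  6  6
 Z  0  1  1  2  3  3  4  5  5  5  6  7  7
 Z  0  1  1  2  3  3  4  5  5  5  6  7  8
dp[11][12] = 8. One LCS (by backtracking along matches): SMMJRJZZ.

8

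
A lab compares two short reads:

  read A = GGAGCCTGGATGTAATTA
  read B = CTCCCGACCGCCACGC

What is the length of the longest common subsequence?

Taking G (read A #2, read B #6), A (read A #3, read B #7), G (read A #4, read B #10), C (read A #5, read B #11), C (read A #6, read B #12), A (read A #10, read B #13), G (read A #12, read B #15) gives a common subsequence of length 7. The LCS DP gives dp[18][16] = 7, so this is optimal.

7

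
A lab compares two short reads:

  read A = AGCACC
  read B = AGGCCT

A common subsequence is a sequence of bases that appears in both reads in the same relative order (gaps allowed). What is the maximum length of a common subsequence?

4

Match A [1,1]; then G [2,3]; then C [3,4]; then C [5,5] — 4 bases in the same relative order in both, and the DP table's final entry dp[6][6] is also 4, so no common subsequence is longer.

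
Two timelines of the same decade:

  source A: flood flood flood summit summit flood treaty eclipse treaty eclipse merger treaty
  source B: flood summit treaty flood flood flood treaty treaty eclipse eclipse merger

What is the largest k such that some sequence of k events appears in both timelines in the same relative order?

Match flood [1,1] → flood [2,4] → flood [3,5] → flood [6,6] → treaty [7,8] → eclipse [8,9] → eclipse [10,10] → merger [11,11] — 8 events in the same relative order in both. dp[12][11] = 8 confirms this is the maximum.

8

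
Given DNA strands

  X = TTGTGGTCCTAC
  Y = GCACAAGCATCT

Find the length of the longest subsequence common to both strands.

One common subsequence of length 5: G at X[3]=Y[1], G at X[5]=Y[7], T at X[7]=Y[10], C at X[9]=Y[11], T at X[10]=Y[12]. dp[12][12] = 5 confirms this is the maximum.

5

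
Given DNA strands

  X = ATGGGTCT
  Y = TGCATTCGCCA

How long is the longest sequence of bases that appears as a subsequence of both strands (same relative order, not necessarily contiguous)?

4

Match A (X #1, Y #4), then T (X #2, Y #6), then G (X #3, Y #8), then C (X #7, Y #10) — 4 bases in the same relative order in both. The LCS DP gives dp[8][11] = 4, so this is optimal.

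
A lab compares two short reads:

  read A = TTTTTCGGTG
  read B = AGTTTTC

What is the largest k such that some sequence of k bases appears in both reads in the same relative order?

5

Let dp[i][j] be the LCS length of the first i bases of read A and the first j bases of read B. dp[i][j] = dp[i-1][j-1]+1 when the i-th and j-th bases match, else max(dp[i-1][j], dp[i][j-1]).
    ·  A  G  T  T  T  T  C
 ·  0  0  0  0  0  0  0  0
 T  0  0  0  1  1  1  1  1
 T  0  0  0  1  2  2  2  2
 T  0  0  0  1  2  3  3  3
 T  0  0  0  1  2  3  4  4
 T  0  0  0  1  2  3  4  4
 C  0  0  0  1  2  3  4  5
 G  0  0  1  1  2  3  4  5
 G  0  0  1  1  2  3  4  5
 T  0  0  1  2  2  3  4  5
 G  0  0  1  2  2  3  4  5
dp[10][7] = 5. One LCS (by backtracking along matches): TTTTC.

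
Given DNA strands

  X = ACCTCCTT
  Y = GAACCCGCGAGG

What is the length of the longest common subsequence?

Let dp[i][j] be the LCS length of the first i bases of X and the first j bases of Y. dp[i][j] = dp[i-1][j-1]+1 when the i-th and j-th bases match, else max(dp[i-1][j], dp[i][j-1]).
    ·  G  A  A  C  C  C  G  C  G  A  G  G
 ·  0  0  0  0  0  0  0  0  0  0  0  0  0
 A  0  0  1  1  1  1  1  1  1  1  1  1  1
 C  0  0  1  1  2  2  2  2  2  2  2  2  2
 C  0  0  1  1  2  3  3  3  3  3  3  3  3
 T  0  0  1  1  2  3  3  3  3  3  3  3  3
 C  0  0  1  1  2  3  4  4  4  4  4  4  4
 C  0  0  1  1  2  3  4  4  5  5  5  5  5
 T  0  0  1  1  2  3  4  4  5  5  5  5  5
 T  0  0  1  1  2  3  4  4  5  5  5  5  5
dp[8][12] = 5. One LCS (by backtracking along matches): ACCCC.

5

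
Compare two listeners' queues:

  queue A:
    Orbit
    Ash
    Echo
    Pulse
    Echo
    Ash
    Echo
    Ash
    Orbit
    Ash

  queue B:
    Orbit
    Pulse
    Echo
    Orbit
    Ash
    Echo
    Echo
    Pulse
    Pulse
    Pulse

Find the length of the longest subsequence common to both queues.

5

Match Orbit (queue A #1, queue B #1); then Pulse (queue A #4, queue B #2); then Echo (queue A #5, queue B #3); then Ash (queue A #6, queue B #5); then Echo (queue A #7, queue B #7) — 5 songs in the same relative order in both, and the DP table's final entry dp[10][10] is also 5, so no common subsequence is longer.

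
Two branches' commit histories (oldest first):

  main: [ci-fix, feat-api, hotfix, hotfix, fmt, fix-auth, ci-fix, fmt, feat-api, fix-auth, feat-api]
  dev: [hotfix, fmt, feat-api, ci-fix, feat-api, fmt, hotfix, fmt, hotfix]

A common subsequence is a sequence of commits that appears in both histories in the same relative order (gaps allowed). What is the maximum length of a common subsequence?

Match ci-fix [1,4] → feat-api [2,5] → hotfix [3,7] → hotfix [4,9] — 4 commits in the same relative order in both. Since dp[11][9] = 4, nothing longer is possible.

4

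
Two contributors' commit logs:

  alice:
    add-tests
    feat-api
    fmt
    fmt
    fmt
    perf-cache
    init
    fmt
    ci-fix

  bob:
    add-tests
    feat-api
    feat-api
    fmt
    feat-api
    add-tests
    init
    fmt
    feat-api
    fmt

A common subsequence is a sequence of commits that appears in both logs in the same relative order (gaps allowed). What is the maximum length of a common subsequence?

Taking add-tests at alice[1]=bob[1] → feat-api at alice[2]=bob[3] → fmt at alice[3]=bob[4] → fmt at alice[4]=bob[8] → fmt at alice[8]=bob[10] gives a common subsequence of length 5. dp[9][10] = 5 confirms this is the maximum.

5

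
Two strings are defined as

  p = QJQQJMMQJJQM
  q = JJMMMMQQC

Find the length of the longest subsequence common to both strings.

6

Let dp[i][j] be the LCS length of the first i characters of p and the first j characters of q. dp[i][j] = dp[i-1][j-1]+1 when the i-th and j-th characters match, else max(dp[i-1][j], dp[i][j-1]).
    ·  J  J  M  M  M  M  Q  Q  C
 ·  0  0  0  0  0  0  0  0  0  0
 Q  0  0  0  0  0  0  0  1  1  1
 J  0  1  1  1  1  1  1  1  1  1
 Q  0  1  1  1  1  1  1  2  2  2
 Q  0  1  1  1  1  1  1  2  3  3
 J  0  1  2  2  2  2  2  2  3  3
 M  0  1  2  3  3  3  3  3  3  3
 M  0  1  2  3  4  4  4  4  4  4
 Q  0  1  2  3  4  4  4  5  5  5
 J  0  1  2  3  4  4  4  5  5  5
 J  0  1  2  3  4  4  4  5  5  5
 Q  0  1  2  3  4  4  4  5  6  6
 M  0  1  2  3  4  5  5  5  6  6
dp[12][9] = 6. One LCS (by backtracking along matches): JJMMQQ.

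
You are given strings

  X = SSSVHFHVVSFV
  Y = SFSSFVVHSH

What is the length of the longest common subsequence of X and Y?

7

One common subsequence of length 7: S at X[1]=Y[1] → S at X[2]=Y[3] → S at X[3]=Y[4] → F at X[6]=Y[5] → V at X[8]=Y[6] → V at X[9]=Y[7] → S at X[10]=Y[9]. The LCS DP gives dp[12][10] = 7, so this is optimal.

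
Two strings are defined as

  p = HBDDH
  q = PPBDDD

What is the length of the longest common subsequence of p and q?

3

Taking B [2,3], D [3,5], D [4,6] gives a common subsequence of length 3. dp[5][6] = 3 confirms this is the maximum.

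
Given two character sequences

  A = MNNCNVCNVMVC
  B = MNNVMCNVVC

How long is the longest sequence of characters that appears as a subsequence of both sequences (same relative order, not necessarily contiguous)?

9

One common subsequence of length 9: M at A[1]=B[1] → N at A[3]=B[2] → N at A[5]=B[3] → V at A[6]=B[4] → C at A[7]=B[6] → N at A[8]=B[7] → V at A[9]=B[8] → V at A[11]=B[9] → C at A[12]=B[10]. Since dp[12][10] = 9, nothing longer is possible.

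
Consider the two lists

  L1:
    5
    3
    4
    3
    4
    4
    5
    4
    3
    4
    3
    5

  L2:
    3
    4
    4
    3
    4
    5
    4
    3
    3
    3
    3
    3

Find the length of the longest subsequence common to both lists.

Match 3 at L1[2]=L2[1] → 4 at L1[3]=L2[3] → 3 at L1[4]=L2[4] → 4 at L1[6]=L2[5] → 5 at L1[7]=L2[6] → 4 at L1[8]=L2[7] → 3 at L1[9]=L2[11] → 3 at L1[11]=L2[12] — 8 values in the same relative order in both. The LCS DP gives dp[12][12] = 8, so this is optimal.

8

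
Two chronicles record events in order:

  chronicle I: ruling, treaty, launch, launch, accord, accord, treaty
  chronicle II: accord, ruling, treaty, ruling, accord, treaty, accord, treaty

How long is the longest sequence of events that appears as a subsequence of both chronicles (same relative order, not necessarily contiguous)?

5

One common subsequence of length 5: ruling (chronicle I #1, chronicle II #2) → treaty (chronicle I #2, chronicle II #3) → accord (chronicle I #5, chronicle II #5) → accord (chronicle I #6, chronicle II #7) → treaty (chronicle I #7, chronicle II #8). The LCS DP gives dp[7][8] = 5, so this is optimal.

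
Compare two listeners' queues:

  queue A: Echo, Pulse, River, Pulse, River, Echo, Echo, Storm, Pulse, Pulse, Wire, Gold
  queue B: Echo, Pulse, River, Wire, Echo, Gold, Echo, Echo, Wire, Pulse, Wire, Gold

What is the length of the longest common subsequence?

8

Match Echo (queue A #1, queue B #1); then Pulse (queue A #2, queue B #2); then River (queue A #3, queue B #3); then Echo (queue A #6, queue B #7); then Echo (queue A #7, queue B #8); then Pulse (queue A #10, queue B #10); then Wire (queue A #11, queue B #11); then Gold (queue A #12, queue B #12) — 8 songs in the same relative order in both, and the DP table's final entry dp[12][12] is also 8, so no common subsequence is longer.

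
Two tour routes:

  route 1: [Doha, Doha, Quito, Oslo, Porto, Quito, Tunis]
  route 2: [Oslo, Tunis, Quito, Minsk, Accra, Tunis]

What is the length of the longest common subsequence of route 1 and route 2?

Pick Oslo [4,1]; then Quito [6,3]; then Tunis [7,6]; all 3 stops appear in both, in order. The LCS DP gives dp[7][6] = 3, so this is optimal.

3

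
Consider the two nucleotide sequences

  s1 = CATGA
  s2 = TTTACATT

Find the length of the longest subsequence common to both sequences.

3

Pick C (s1 #1, s2 #5) → A (s1 #2, s2 #6) → T (s1 #3, s2 #8); all 3 bases appear in both, in order. dp[5][8] = 3 confirms this is the maximum.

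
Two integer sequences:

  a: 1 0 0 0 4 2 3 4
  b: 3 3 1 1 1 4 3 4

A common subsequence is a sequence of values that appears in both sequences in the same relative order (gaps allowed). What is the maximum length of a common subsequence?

4

Let dp[i][j] be the LCS length of the first i values of a and the first j values of b. dp[i][j] = dp[i-1][j-1]+1 when the i-th and j-th values match, else max(dp[i-1][j], dp[i][j-1]).
    ·  3  3  1  1  1  4  3  4
 ·  0  0  0  0  0  0  0  0  0
 1  0  0  0  1  1  1  1  1  1
 0  0  0  0  1  1  1  1  1  1
 0  0  0  0  1  1  1  1  1  1
 0  0  0  0  1  1  1  1  1  1
 4  0  0  0  1  1  1  2  2  2
 2  0  0  0  1  1  1  2  2  2
 3  0  1  1  1  1  1  2  3  3
 4  0  1  1  1  1  1  2  3  4
dp[8][8] = 4. One LCS (by backtracking along matches): 1, 4, 3, 4.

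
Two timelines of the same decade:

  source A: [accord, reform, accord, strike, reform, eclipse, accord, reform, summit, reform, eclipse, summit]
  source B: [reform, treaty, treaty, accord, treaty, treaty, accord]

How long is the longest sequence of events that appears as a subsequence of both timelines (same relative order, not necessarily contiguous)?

One common subsequence of length 3: reform at source A[2]=source B[1], then accord at source A[3]=source B[4], then accord at source A[7]=source B[7]. The LCS DP gives dp[12][7] = 3, so this is optimal.

3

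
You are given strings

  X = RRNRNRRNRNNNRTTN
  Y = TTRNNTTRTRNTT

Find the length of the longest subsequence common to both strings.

8

Match R at X[2]=Y[3] → N at X[3]=Y[4] → N at X[5]=Y[5] → R at X[6]=Y[8] → R at X[9]=Y[10] → N at X[12]=Y[11] → T at X[14]=Y[12] → T at X[15]=Y[13] — 8 characters in the same relative order in both, and the DP table's final entry dp[16][13] is also 8, so no common subsequence is longer.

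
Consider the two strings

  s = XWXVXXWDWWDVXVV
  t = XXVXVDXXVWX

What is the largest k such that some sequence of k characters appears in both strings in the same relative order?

One common subsequence of length 7: X [1,2], X [3,4], V [4,5], X [5,7], X [6,8], W [10,10], X [13,11], and the DP table's final entry dp[15][11] is also 7, so no common subsequence is longer.

7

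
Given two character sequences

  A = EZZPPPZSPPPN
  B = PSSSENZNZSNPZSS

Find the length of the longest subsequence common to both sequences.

Match E (A #1, B #5); then Z (A #2, B #7); then Z (A #3, B #9); then P (A #6, B #12); then Z (A #7, B #13); then S (A #8, B #15) — 6 characters in the same relative order in both. Since dp[12][15] = 6, nothing longer is possible.

6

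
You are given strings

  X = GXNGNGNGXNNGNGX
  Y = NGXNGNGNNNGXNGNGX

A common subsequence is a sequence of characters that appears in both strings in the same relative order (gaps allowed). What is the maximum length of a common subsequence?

14

One common subsequence of length 14: G [1,2], then X [2,3], then N [3,4], then G [4,5], then N [5,6], then G [6,7], then N [7,10], then G [8,11], then X [9,12], then N [11,13], then G [12,14], then N [13,15], then G [14,16], then X [15,17]. dp[15][17] = 14 confirms this is the maximum.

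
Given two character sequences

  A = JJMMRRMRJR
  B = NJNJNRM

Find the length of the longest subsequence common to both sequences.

Taking J [1,2], J [2,4], R [6,6], M [7,7] gives a common subsequence of length 4. dp[10][7] = 4 confirms this is the maximum.

4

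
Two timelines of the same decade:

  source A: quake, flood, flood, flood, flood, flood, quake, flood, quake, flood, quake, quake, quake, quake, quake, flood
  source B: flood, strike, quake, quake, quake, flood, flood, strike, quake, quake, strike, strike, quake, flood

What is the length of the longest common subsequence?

Match quake (source A #1, source B #4), quake (source A #7, source B #5), flood (source A #8, source B #6), flood (source A #10, source B #7), quake (source A #11, source B #9), quake (source A #12, source B #10), quake (source A #15, source B #13), flood (source A #16, source B #14) — 8 events in the same relative order in both, and the DP table's final entry dp[16][14] is also 8, so no common subsequence is longer.

8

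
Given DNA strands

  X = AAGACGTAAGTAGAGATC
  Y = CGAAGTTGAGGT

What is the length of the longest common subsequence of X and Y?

Pick C (X #5, Y #1); then G (X #6, Y #2); then A (X #8, Y #3); then A (X #9, Y #4); then G (X #10, Y #5); then T (X #11, Y #7); then A (X #12, Y #9); then G (X #13, Y #10); then G (X #15, Y #11); then T (X #17, Y #12); all 10 bases appear in both, in order. Since dp[18][12] = 10, nothing longer is possible.

10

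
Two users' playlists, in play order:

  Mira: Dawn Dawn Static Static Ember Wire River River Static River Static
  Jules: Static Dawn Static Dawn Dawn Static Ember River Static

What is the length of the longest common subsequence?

6

One common subsequence of length 6: Dawn at Mira[1]=Jules[4], Dawn at Mira[2]=Jules[5], Static at Mira[4]=Jules[6], Ember at Mira[5]=Jules[7], River at Mira[10]=Jules[8], Static at Mira[11]=Jules[9], and the DP table's final entry dp[11][9] is also 6, so no common subsequence is longer.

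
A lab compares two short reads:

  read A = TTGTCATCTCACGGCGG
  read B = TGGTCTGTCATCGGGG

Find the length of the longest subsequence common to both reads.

13

One common subsequence of length 13: T (read A #1, read B #1), then G (read A #3, read B #3), then T (read A #4, read B #4), then C (read A #5, read B #5), then T (read A #7, read B #6), then T (read A #9, read B #8), then C (read A #10, read B #9), then A (read A #11, read B #10), then C (read A #12, read B #12), then G (read A #13, read B #13), then G (read A #14, read B #14), then G (read A #16, read B #15), then G (read A #17, read B #16). dp[17][16] = 13 confirms this is the maximum.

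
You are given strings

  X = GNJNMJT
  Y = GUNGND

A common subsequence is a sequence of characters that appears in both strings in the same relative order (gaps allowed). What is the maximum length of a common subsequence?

3

Taking G (X #1, Y #1), then N (X #2, Y #3), then N (X #4, Y #5) gives a common subsequence of length 3. The LCS DP gives dp[7][6] = 3, so this is optimal.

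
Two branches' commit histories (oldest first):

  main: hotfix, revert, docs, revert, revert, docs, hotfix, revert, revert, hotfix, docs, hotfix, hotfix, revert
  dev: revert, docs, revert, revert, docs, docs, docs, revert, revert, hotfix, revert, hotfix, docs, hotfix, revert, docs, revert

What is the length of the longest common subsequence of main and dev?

11

One common subsequence of length 11: revert (main #2, dev #1) → docs (main #3, dev #2) → revert (main #4, dev #3) → revert (main #5, dev #4) → docs (main #6, dev #7) → hotfix (main #7, dev #10) → revert (main #9, dev #11) → hotfix (main #10, dev #12) → docs (main #11, dev #13) → hotfix (main #12, dev #14) → revert (main #14, dev #17). Since dp[14][17] = 11, nothing longer is possible.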